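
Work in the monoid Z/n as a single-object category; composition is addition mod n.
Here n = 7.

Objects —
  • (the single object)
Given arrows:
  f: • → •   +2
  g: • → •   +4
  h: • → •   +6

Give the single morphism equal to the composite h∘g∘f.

Answer: +5

Trace:
  0 +2≡2 +4≡6 +6≡5  (mod 7)
result: +5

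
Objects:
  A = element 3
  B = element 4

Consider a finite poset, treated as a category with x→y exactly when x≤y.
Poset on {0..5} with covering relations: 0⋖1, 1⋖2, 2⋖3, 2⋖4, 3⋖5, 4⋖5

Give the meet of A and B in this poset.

Common predecessors of 3,4: {0,1,2}
  0 ⊑ 2
  1 ⊑ 2
  2 ⊑ 2
glb = 2

Answer: A∧B = 2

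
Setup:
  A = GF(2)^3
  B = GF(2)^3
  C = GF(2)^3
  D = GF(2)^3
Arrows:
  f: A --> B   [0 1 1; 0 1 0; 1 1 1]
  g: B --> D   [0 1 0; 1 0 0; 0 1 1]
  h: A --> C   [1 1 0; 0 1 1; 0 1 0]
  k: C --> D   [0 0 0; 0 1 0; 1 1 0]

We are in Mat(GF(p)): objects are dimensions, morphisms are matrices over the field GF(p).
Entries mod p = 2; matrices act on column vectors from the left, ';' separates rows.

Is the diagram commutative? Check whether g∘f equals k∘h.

Answer: DOES NOT COMMUTE

Trace:
Along f;g (path 1):
  e0=[1,0,0] f-->[0,0,1] g-->[0,0,1]
  e1=[0,1,0] f-->[1,1,1] g-->[1,1,0]
  e2=[0,0,1] f-->[1,0,1] g-->[0,1,1]
  result₁ = [0 1 0; 0 1 1; 1 0 1]
Along h;k (path 2):
  e0=[1,0,0] h-->[1,0,0] k-->[0,0,1]
  e1=[0,1,0] h-->[1,1,1] k-->[0,1,0]
  e2=[0,0,1] h-->[0,1,0] k-->[0,1,1]
  result₂ = [0 0 0; 0 1 1; 1 0 1]
Equal? NO — does not commute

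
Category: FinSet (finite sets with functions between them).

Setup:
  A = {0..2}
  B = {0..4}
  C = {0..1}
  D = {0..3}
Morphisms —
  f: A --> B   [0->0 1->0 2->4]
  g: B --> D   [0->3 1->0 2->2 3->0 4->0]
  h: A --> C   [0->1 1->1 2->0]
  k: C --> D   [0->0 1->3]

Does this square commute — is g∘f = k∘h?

Path 1 = f;g:
  0 f-->0 g-->3
  1 f-->0 g-->3
  2 f-->4 g-->0
  result₁ = [0->3 1->3 2->0]
Path 2 = h;k:
  0 h-->1 k-->3
  1 h-->1 k-->3
  2 h-->0 k-->0
  result₂ = [0->3 1->3 2->0]
Equal? YES — commutes

Answer: COMMUTES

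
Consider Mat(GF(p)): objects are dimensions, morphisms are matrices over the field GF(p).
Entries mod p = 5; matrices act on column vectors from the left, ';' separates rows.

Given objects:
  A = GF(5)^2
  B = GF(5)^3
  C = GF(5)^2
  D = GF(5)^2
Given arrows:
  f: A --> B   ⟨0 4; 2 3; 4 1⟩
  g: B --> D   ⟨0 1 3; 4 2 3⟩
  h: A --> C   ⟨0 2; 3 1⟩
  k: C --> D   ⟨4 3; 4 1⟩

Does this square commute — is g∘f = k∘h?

Path 1 = f;g:
  e0=[1,0] f-->[0,2,4] g-->[4,1]
  e1=[0,1] f-->[4,3,1] g-->[1,0]
  composite₁ = ⟨4 1; 1 0⟩
Path 2 = h;k:
  e0=[1,0] h-->[0,3] k-->[4,3]
  e1=[0,1] h-->[2,1] k-->[1,4]
  composite₂ = ⟨4 1; 3 4⟩
Equal? differ; not commutative

Answer: DOES NOT COMMUTE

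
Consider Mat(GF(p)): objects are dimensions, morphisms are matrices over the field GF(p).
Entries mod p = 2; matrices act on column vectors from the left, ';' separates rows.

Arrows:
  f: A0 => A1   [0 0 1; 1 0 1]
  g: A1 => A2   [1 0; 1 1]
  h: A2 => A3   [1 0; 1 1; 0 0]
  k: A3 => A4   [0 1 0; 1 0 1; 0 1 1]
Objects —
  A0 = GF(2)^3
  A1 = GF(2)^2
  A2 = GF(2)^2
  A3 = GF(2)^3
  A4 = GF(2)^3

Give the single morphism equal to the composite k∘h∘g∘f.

Answer: [1 0 1; 0 0 1; 1 0 1]

Trace:
  e0=(1,0,0) f=>(0,1) g=>(0,1) h=>(0,1,0) k=>(1,0,1)
  e1=(0,1,0) f=>(0,0) g=>(0,0) h=>(0,0,0) k=>(0,0,0)
  e2=(0,0,1) f=>(1,1) g=>(1,0) h=>(1,1,0) k=>(1,1,1)
composite: [1 0 1; 0 0 1; 1 0 1]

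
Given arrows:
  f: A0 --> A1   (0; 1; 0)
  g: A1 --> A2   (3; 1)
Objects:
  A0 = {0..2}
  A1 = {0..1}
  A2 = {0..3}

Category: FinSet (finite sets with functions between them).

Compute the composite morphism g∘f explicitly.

  0 f-->0 g-->3
  1 f-->1 g-->1
  2 f-->0 g-->3
result: (3; 1; 3)

Answer: (3; 1; 3)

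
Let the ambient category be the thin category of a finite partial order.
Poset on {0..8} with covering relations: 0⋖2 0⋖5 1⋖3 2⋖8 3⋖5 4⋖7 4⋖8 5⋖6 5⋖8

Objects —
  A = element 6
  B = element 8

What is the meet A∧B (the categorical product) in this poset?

Common predecessors of 6,8: {0,1,3,5}
  0 ⊑ 5
  1 ⊑ 5
  3 ⊑ 5
  5 ⊑ 5
glb = 5

Answer: A∧B = 5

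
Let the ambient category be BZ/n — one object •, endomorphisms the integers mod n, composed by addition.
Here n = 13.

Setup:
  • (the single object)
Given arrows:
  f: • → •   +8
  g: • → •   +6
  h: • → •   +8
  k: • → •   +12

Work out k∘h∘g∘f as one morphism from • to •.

Answer: +8

Work:
  0 +8≡8 +6≡1 +8≡9 +12≡8  (mod 13)
composite: +8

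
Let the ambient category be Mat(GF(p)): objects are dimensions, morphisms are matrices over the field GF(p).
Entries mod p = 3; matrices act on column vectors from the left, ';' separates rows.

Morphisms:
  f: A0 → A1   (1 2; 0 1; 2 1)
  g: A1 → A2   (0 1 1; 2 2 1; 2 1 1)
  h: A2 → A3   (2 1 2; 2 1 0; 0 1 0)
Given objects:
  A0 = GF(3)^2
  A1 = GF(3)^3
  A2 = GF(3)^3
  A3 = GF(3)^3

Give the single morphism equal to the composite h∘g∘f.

  e0=⟨1,0⟩ f→⟨1,0,2⟩ g→⟨2,1,1⟩ h→⟨1,2,1⟩
  e1=⟨0,1⟩ f→⟨2,1,1⟩ g→⟨2,1,0⟩ h→⟨2,2,1⟩
result: (1 2; 2 2; 1 1)

Answer: (1 2; 2 2; 1 1)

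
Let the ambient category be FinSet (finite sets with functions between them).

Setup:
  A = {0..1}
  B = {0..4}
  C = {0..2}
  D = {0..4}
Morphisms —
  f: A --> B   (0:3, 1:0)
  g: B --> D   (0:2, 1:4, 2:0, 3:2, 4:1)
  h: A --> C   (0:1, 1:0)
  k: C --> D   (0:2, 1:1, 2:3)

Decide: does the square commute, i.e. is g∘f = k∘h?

Answer: DOES NOT COMMUTE

Derivation:
Path 1 = f;g:
  0 f-->3 g-->2
  1 f-->0 g-->2
  composite₁ = (0:2, 1:2)
Path 2 = h;k:
  0 h-->1 k-->1
  1 h-->0 k-->2
  composite₂ = (0:1, 1:2)
Equal? NO — does not commute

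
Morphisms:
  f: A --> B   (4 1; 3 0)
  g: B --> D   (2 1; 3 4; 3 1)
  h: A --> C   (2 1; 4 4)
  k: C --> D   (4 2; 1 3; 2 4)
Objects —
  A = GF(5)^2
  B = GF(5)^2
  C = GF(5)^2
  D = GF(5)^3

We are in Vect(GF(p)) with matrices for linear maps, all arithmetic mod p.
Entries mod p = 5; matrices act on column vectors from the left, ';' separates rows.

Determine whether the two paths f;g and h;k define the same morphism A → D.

Along f;g (path 1):
  e0=(1,0) f-->(4,3) g-->(1,4,0)
  e1=(0,1) f-->(1,0) g-->(2,3,3)
  composite₁ = (1 2; 4 3; 0 3)
Along h;k (path 2):
  e0=(1,0) h-->(2,4) k-->(1,4,0)
  e1=(0,1) h-->(1,4) k-->(2,3,3)
  composite₂ = (1 2; 4 3; 0 3)
Equal? equal; square commutes

Answer: COMMUTES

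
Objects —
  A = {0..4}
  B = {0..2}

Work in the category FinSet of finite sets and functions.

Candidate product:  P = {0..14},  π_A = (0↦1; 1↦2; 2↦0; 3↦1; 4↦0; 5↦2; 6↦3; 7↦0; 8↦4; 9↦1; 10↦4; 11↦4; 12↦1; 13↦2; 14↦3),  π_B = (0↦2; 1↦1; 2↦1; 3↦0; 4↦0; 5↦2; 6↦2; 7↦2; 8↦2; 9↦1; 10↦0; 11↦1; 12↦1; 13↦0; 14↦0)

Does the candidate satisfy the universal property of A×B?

|A|·|B| = 5·3 = 15;  |P| = 15
Check the pairing map k ↦ (π_A(k), π_B(k)):
  0 ↦ (1,2)
  1 ↦ (2,1)
  2 ↦ (0,1)
  3 ↦ (1,0)
  4 ↦ (0,0)
  5 ↦ (2,2)
  6 ↦ (3,2)
  7 ↦ (0,2)
  8 ↦ (4,2)
  9 ↦ (1,1)
  10 ↦ (4,0)
  11 ↦ (4,1)
  12 ↦ (1,1)  ✗ repeats pair of k=9
  13 ↦ (2,0)
  14 ↦ (3,0)
distinct pairs in image: 14 / 15 needed
  → (1,1) hit at k=9 and k=12

Answer: NOT A VALID PRODUCT — duplicate pair at indices 12,9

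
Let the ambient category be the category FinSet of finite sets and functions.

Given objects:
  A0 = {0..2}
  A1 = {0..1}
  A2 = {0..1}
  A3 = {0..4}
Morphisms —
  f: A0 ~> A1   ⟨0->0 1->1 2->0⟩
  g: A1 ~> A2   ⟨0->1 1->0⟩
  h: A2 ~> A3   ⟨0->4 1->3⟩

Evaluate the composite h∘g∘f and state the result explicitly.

  0 f~>0 g~>1 h~>3
  1 f~>1 g~>0 h~>4
  2 f~>0 g~>1 h~>3
⟦path⟧: ⟨0->3 1->4 2->3⟩

Answer: ⟨0->3 1->4 2->3⟩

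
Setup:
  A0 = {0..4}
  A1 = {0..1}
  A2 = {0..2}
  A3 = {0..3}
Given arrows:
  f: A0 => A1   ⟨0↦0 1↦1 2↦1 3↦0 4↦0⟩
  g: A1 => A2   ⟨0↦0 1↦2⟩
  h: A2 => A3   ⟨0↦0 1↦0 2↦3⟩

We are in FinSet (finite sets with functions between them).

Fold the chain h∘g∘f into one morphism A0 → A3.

Answer: ⟨0↦0 1↦3 2↦3 3↦0 4↦0⟩

Trace:
  0 f=>0 g=>0 h=>0
  1 f=>1 g=>2 h=>3
  2 f=>1 g=>2 h=>3
  3 f=>0 g=>0 h=>0
  4 f=>0 g=>0 h=>0
result: ⟨0↦0 1↦3 2↦3 3↦0 4↦0⟩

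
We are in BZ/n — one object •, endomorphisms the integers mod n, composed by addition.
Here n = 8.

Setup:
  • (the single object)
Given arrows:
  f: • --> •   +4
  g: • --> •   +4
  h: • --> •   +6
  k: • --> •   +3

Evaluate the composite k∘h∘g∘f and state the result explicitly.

  0 +4≡4 +4≡0 +6≡6 +3≡1  (mod 8)
⟦path⟧: +1

Answer: +1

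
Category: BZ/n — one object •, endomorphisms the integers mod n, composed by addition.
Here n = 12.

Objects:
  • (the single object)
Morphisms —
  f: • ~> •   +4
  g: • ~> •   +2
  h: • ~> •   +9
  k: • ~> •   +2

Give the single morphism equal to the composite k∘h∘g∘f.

Answer: +5

Derivation:
  0 +4≡4 +2≡6 +9≡3 +2≡5  (mod 12)
composite: +5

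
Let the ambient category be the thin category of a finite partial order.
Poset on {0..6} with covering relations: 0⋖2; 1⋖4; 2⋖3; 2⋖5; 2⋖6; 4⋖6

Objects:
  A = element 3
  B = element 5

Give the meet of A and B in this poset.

Answer: A∧B = 2

Derivation:
Lower bounds of A=3 and B=5: {0,2}
  0 ⊑ 2
  2 ⊑ 2
glb = 2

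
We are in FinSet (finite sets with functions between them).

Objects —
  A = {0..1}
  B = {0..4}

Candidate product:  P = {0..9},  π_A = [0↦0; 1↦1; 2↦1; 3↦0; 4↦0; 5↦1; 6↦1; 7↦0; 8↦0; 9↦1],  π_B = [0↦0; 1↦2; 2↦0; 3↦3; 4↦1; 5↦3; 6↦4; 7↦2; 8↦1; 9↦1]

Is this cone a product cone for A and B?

|A|·|B| = 2·5 = 10;  |P| = 10
Check the pairing map k ↦ (π_A(k), π_B(k)):
  0 ↦ (0,0)
  1 ↦ (1,2)
  2 ↦ (1,0)
  3 ↦ (0,3)
  4 ↦ (0,1)
  5 ↦ (1,3)
  6 ↦ (1,4)
  7 ↦ (0,2)
  8 ↦ (0,1)  ✗ repeats pair of k=4
  9 ↦ (1,1)
distinct pairs in image: 9 / 10 needed
  → (0,1) hit at k=4 and k=8

Answer: NOT A VALID PRODUCT — duplicate pair at indices 8,4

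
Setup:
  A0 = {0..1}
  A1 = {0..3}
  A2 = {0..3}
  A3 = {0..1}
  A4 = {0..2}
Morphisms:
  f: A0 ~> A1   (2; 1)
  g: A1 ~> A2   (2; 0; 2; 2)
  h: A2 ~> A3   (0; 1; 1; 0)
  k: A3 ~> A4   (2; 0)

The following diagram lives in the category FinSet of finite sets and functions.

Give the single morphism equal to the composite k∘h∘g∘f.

  0 f~>2 g~>2 h~>1 k~>0
  1 f~>1 g~>0 h~>0 k~>2
result: (0; 2)

Answer: (0; 2)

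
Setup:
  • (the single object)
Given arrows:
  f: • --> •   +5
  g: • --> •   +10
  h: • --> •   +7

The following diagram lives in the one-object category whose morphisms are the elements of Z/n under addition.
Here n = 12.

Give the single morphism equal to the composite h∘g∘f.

  0 +5≡5 +10≡3 +7≡10  (mod 12)
⟦path⟧: +10

Answer: +10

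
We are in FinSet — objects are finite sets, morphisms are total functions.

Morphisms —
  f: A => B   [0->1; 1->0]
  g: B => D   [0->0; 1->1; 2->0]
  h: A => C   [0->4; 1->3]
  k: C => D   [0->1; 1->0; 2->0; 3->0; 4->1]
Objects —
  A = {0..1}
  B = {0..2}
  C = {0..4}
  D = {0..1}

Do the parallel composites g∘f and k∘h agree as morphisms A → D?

Answer: COMMUTES

Work:
Path 1 = f;g:
  0 f=>1 g=>1
  1 f=>0 g=>0
  composite₁ = [0->1; 1->0]
Path 2 = h;k:
  0 h=>4 k=>1
  1 h=>3 k=>0
  composite₂ = [0->1; 1->0]
Equal? equal; square commutes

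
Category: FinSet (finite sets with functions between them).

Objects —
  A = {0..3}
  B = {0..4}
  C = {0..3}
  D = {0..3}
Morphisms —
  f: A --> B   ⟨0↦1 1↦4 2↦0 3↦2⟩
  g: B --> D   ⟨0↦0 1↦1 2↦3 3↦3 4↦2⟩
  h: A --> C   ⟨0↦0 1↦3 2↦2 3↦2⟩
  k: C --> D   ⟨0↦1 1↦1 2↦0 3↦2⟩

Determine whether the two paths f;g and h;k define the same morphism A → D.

Path 1 = f;g:
  0 f-->1 g-->1
  1 f-->4 g-->2
  2 f-->0 g-->0
  3 f-->2 g-->3
  composite₁ = ⟨0↦1 1↦2 2↦0 3↦3⟩
Path 2 = h;k:
  0 h-->0 k-->1
  1 h-->3 k-->2
  2 h-->2 k-->0
  3 h-->2 k-->0
  composite₂ = ⟨0↦1 1↦2 2↦0 3↦0⟩
Equal? distinct morphisms ✗

Answer: DOES NOT COMMUTE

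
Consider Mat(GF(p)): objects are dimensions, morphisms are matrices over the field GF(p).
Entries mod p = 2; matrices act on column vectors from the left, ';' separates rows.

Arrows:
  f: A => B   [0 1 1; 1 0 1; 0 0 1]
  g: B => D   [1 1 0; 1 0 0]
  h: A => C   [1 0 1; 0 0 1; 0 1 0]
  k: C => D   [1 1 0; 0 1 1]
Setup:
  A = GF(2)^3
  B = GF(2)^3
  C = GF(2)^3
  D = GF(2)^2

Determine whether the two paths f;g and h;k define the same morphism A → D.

Path 1 = f;g:
  e0=(1,0,0) f=>(0,1,0) g=>(1,0)
  e1=(0,1,0) f=>(1,0,0) g=>(1,1)
  e2=(0,0,1) f=>(1,1,1) g=>(0,1)
  composite₁ = [1 1 0; 0 1 1]
Path 2 = h;k:
  e0=(1,0,0) h=>(1,0,0) k=>(1,0)
  e1=(0,1,0) h=>(0,0,1) k=>(0,1)
  e2=(0,0,1) h=>(1,1,0) k=>(0,1)
  composite₂ = [1 0 0; 0 1 1]
Equal? NO — does not commute

Answer: DOES NOT COMMUTE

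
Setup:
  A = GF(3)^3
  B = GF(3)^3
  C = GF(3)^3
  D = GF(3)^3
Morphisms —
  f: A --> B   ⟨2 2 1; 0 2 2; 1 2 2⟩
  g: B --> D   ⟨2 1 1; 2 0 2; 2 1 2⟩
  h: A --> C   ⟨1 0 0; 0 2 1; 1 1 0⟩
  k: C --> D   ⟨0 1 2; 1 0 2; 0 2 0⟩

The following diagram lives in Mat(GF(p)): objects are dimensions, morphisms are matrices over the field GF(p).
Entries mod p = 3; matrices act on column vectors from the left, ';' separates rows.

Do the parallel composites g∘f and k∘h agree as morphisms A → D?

Answer: DOES NOT COMMUTE

Work:
Along f;g (path 1):
  e0=(1,0,0) f-->(2,0,1) g-->(2,0,0)
  e1=(0,1,0) f-->(2,2,2) g-->(2,2,1)
  e2=(0,0,1) f-->(1,2,2) g-->(0,0,2)
  ⟦path⟧₁ = ⟨2 2 0; 0 2 0; 0 1 2⟩
Along h;k (path 2):
  e0=(1,0,0) h-->(1,0,1) k-->(2,0,0)
  e1=(0,1,0) h-->(0,2,1) k-->(1,2,1)
  e2=(0,0,1) h-->(0,1,0) k-->(1,0,2)
  ⟦path⟧₂ = ⟨2 1 1; 0 2 0; 0 1 2⟩
Equal? NO — does not commute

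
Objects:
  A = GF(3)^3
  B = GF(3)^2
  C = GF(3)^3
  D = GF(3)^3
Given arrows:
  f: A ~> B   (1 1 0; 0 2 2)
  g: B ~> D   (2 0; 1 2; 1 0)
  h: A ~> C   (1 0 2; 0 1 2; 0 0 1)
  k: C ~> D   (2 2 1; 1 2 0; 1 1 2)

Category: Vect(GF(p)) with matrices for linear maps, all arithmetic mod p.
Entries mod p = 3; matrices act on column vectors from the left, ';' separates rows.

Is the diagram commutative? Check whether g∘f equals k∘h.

Path 1 = f;g:
  e0=[1,0,0] f~>[1,0] g~>[2,1,1]
  e1=[0,1,0] f~>[1,2] g~>[2,2,1]
  e2=[0,0,1] f~>[0,2] g~>[0,1,0]
  result₁ = (2 2 0; 1 2 1; 1 1 0)
Path 2 = h;k:
  e0=[1,0,0] h~>[1,0,0] k~>[2,1,1]
  e1=[0,1,0] h~>[0,1,0] k~>[2,2,1]
  e2=[0,0,1] h~>[2,2,1] k~>[0,0,0]
  result₂ = (2 2 0; 1 2 0; 1 1 0)
Equal? NO — does not commute

Answer: DOES NOT COMMUTE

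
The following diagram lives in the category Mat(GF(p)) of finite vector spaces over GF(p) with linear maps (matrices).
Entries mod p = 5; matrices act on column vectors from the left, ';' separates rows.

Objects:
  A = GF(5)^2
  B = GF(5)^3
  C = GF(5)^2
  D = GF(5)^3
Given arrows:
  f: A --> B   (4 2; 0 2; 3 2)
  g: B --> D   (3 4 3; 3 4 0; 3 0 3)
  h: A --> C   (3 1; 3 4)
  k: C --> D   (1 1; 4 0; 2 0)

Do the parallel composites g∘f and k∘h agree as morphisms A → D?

Answer: COMMUTES

Trace:
Path 1 = f;g:
  e0=(1,0) f-->(4,0,3) g-->(1,2,1)
  e1=(0,1) f-->(2,2,2) g-->(0,4,2)
  ⟦path⟧₁ = (1 0; 2 4; 1 2)
Path 2 = h;k:
  e0=(1,0) h-->(3,3) k-->(1,2,1)
  e1=(0,1) h-->(1,4) k-->(0,4,2)
  ⟦path⟧₂ = (1 0; 2 4; 1 2)
Equal? equal; square commutes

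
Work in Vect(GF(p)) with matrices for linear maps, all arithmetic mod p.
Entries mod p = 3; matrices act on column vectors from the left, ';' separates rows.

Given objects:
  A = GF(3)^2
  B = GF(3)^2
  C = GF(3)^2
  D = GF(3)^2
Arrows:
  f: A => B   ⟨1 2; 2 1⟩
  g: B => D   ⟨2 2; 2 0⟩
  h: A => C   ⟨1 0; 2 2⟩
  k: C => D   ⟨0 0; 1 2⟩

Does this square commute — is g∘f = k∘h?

Answer: COMMUTES

Trace:
Path 1 = f;g:
  e0=[1,0] f=>[1,2] g=>[0,2]
  e1=[0,1] f=>[2,1] g=>[0,1]
  ⟦path⟧₁ = ⟨0 0; 2 1⟩
Path 2 = h;k:
  e0=[1,0] h=>[1,2] k=>[0,2]
  e1=[0,1] h=>[0,2] k=>[0,1]
  ⟦path⟧₂ = ⟨0 0; 2 1⟩
Equal? same morphism ✓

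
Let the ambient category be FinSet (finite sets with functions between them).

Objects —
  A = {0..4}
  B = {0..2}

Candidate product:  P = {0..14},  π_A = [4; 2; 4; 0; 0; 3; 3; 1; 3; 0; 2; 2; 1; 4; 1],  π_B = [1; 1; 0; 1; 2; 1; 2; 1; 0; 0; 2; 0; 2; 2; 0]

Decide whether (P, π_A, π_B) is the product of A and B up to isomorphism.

|A|·|B| = 5·3 = 15;  |P| = 15
Check the pairing map k ↦ (π_A(k), π_B(k)):
  0 -> (4,1)
  1 -> (2,1)
  2 -> (4,0)
  3 -> (0,1)
  4 -> (0,2)
  5 -> (3,1)
  6 -> (3,2)
  7 -> (1,1)
  8 -> (3,0)
  9 -> (0,0)
  10 -> (2,2)
  11 -> (2,0)
  12 -> (1,2)
  13 -> (4,2)
  14 -> (1,0)
distinct pairs in image: 15 / 15 needed
  → bijection onto A×B; projections well-typed.

Answer: VALID PRODUCT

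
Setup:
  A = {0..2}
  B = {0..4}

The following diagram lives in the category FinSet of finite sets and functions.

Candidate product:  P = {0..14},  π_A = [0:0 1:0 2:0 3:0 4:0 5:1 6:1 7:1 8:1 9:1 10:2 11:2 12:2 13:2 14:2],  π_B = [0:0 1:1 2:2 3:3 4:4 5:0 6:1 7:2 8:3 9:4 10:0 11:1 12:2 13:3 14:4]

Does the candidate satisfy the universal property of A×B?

Answer: VALID PRODUCT

Trace:
|A|·|B| = 3·5 = 15;  |P| = 15
Check the pairing map k ↦ (π_A(k), π_B(k)):
  0 : (0,0)
  1 : (0,1)
  2 : (0,2)
  3 : (0,3)
  4 : (0,4)
  5 : (1,0)
  6 : (1,1)
  7 : (1,2)
  8 : (1,3)
  9 : (1,4)
  10 : (2,0)
  11 : (2,1)
  12 : (2,2)
  13 : (2,3)
  14 : (2,4)
distinct pairs in image: 15 / 15 needed
  → bijection onto A×B; projections well-typed.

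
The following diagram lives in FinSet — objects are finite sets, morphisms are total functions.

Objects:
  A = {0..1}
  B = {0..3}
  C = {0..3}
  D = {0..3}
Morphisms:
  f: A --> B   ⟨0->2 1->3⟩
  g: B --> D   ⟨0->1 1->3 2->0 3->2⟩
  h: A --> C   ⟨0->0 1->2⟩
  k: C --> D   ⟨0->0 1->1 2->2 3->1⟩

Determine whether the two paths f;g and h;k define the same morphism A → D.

Path 1 = f;g:
  0 f-->2 g-->0
  1 f-->3 g-->2
  composite₁ = ⟨0->0 1->2⟩
Path 2 = h;k:
  0 h-->0 k-->0
  1 h-->2 k-->2
  composite₂ = ⟨0->0 1->2⟩
Equal? YES — commutes

Answer: COMMUTES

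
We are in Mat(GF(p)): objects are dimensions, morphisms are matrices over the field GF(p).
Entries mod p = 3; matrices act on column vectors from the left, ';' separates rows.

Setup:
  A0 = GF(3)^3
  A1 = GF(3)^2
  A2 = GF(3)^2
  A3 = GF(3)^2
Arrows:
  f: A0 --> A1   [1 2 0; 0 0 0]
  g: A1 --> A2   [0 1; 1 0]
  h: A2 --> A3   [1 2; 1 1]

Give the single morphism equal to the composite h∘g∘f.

  e0=[1,0,0] f-->[1,0] g-->[0,1] h-->[2,1]
  e1=[0,1,0] f-->[2,0] g-->[0,2] h-->[1,2]
  e2=[0,0,1] f-->[0,0] g-->[0,0] h-->[0,0]
composite: [2 1 0; 1 2 0]

Answer: [2 1 0; 1 2 0]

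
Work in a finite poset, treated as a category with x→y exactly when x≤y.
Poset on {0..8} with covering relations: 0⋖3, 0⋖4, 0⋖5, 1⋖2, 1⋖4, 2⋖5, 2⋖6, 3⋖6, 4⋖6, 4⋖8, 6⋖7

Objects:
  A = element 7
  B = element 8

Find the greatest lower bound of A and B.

Answer: A∧B = 4

Work:
{x : x≤A ∧ x≤B} = {0,1,4}  (A=7, B=8)
  0 ≤ 4
  1 ≤ 4
  4 ≤ 4
glb = 4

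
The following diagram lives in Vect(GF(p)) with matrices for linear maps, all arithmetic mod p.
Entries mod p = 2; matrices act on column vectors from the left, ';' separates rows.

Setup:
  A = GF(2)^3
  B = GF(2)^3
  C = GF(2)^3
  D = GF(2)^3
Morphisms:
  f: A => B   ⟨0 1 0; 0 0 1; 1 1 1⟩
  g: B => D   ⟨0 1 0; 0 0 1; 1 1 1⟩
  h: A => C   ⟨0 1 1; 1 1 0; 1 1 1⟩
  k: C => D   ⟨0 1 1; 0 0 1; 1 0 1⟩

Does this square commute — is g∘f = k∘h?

Along f;g (path 1):
  e0=[1,0,0] f=>[0,0,1] g=>[0,1,1]
  e1=[0,1,0] f=>[1,0,1] g=>[0,1,0]
  e2=[0,0,1] f=>[0,1,1] g=>[1,1,0]
  composite₁ = ⟨0 0 1; 1 1 1; 1 0 0⟩
Along h;k (path 2):
  e0=[1,0,0] h=>[0,1,1] k=>[0,1,1]
  e1=[0,1,0] h=>[1,1,1] k=>[0,1,0]
  e2=[0,0,1] h=>[1,0,1] k=>[1,1,0]
  composite₂ = ⟨0 0 1; 1 1 1; 1 0 0⟩
Equal? same morphism ✓

Answer: COMMUTES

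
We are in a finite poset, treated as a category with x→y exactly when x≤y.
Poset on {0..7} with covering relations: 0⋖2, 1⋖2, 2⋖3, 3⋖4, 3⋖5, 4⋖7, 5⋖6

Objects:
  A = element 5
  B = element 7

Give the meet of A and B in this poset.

Answer: A∧B = 3

Trace:
Lower bounds of A=5 and B=7: {0,1,2,3}
  0 ⊑ 3
  1 ⊑ 3
  2 ⊑ 3
  3 ⊑ 3
glb = 3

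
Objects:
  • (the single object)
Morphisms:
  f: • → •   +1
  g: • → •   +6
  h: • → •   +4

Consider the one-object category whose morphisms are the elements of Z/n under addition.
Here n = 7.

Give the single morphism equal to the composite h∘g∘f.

Answer: +4

Work:
  0 +1≡1 +6≡0 +4≡4  (mod 7)
⟦path⟧: +4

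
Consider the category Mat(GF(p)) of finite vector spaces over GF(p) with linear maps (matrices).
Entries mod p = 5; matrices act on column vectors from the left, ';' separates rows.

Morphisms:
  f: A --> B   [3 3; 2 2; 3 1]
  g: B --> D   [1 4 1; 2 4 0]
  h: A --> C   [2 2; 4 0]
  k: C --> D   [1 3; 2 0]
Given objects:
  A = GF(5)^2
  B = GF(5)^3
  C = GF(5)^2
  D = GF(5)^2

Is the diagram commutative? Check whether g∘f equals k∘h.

Answer: COMMUTES

Trace:
Along f;g (path 1):
  e0=⟨1,0⟩ f-->⟨3,2,3⟩ g-->⟨4,4⟩
  e1=⟨0,1⟩ f-->⟨3,2,1⟩ g-->⟨2,4⟩
  ⟦path⟧₁ = [4 2; 4 4]
Along h;k (path 2):
  e0=⟨1,0⟩ h-->⟨2,4⟩ k-->⟨4,4⟩
  e1=⟨0,1⟩ h-->⟨2,0⟩ k-->⟨2,4⟩
  ⟦path⟧₂ = [4 2; 4 4]
Equal? equal; square commutes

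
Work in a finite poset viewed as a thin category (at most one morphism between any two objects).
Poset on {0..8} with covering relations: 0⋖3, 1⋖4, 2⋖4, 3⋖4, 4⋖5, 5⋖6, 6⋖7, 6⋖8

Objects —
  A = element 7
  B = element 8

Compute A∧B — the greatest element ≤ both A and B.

Answer: A∧B = 6

Trace:
Common predecessors of 7,8: {0,1,2,3,4,5,6}
  0 <= 6
  1 <= 6
  2 <= 6
  3 <= 6
  4 <= 6
  5 <= 6
  6 <= 6
glb = 6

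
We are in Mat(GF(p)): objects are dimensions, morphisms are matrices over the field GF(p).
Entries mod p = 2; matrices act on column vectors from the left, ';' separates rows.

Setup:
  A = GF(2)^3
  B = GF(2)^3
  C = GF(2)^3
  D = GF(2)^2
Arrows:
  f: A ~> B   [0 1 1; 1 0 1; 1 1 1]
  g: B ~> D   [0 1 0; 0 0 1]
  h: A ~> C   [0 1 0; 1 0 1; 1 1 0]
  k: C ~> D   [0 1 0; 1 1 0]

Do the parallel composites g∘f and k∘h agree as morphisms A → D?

Answer: COMMUTES

Derivation:
Path 1 = f;g:
  e0=(1,0,0) f~>(0,1,1) g~>(1,1)
  e1=(0,1,0) f~>(1,0,1) g~>(0,1)
  e2=(0,0,1) f~>(1,1,1) g~>(1,1)
  ⟦path⟧₁ = [1 0 1; 1 1 1]
Path 2 = h;k:
  e0=(1,0,0) h~>(0,1,1) k~>(1,1)
  e1=(0,1,0) h~>(1,0,1) k~>(0,1)
  e2=(0,0,1) h~>(0,1,0) k~>(1,1)
  ⟦path⟧₂ = [1 0 1; 1 1 1]
Equal? equal; square commutes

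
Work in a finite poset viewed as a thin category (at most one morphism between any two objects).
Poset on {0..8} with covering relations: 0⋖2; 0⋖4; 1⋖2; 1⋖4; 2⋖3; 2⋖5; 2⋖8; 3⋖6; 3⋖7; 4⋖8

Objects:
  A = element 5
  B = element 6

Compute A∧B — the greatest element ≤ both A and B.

Answer: A∧B = 2

Trace:
Common predecessors of 5,6: {0,1,2}
  0 ≤ 2
  1 ≤ 2
  2 ≤ 2
glb = 2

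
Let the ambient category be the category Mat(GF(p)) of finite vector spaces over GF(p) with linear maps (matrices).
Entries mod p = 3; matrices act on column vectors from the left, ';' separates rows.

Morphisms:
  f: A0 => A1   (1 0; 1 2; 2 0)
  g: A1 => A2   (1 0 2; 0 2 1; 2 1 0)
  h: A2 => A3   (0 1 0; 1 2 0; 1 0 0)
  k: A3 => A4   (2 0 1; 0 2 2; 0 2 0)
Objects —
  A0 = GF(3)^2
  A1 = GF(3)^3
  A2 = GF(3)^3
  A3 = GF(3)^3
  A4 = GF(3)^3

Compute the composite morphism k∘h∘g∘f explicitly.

  e0=(1,0) f=>(1,1,2) g=>(2,1,0) h=>(1,1,2) k=>(1,0,2)
  e1=(0,1) f=>(0,2,0) g=>(0,1,2) h=>(1,2,0) k=>(2,1,1)
result: (1 2; 0 1; 2 1)

Answer: (1 2; 0 1; 2 1)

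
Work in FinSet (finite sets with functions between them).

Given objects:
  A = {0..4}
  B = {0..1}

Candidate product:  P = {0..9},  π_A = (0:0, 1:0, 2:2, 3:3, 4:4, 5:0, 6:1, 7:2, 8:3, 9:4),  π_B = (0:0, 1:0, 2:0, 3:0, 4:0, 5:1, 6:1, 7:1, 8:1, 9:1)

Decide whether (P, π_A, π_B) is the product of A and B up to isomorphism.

Answer: NOT A VALID PRODUCT — duplicate pair at indices 0,1

Derivation:
|A|·|B| = 5·2 = 10;  |P| = 10
Check the pairing map k ↦ (π_A(k), π_B(k)):
  0 : (0,0)
  1 : (0,0)  ✗ repeats pair of k=0
  2 : (2,0)
  3 : (3,0)
  4 : (4,0)
  5 : (0,1)
  6 : (1,1)
  7 : (2,1)
  8 : (3,1)
  9 : (4,1)
distinct pairs in image: 9 / 10 needed
  → (0,0) hit at k=0 and k=1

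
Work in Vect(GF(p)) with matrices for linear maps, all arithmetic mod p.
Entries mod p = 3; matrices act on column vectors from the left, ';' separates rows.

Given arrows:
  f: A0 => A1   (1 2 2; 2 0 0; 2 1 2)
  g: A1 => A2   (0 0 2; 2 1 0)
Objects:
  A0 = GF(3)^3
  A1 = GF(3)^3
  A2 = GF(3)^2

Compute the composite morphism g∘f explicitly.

Answer: (1 2 1; 1 1 1)

Trace:
  e0=[1,0,0] f=>[1,2,2] g=>[1,1]
  e1=[0,1,0] f=>[2,0,1] g=>[2,1]
  e2=[0,0,1] f=>[2,0,2] g=>[1,1]
⟦path⟧: (1 2 1; 1 1 1)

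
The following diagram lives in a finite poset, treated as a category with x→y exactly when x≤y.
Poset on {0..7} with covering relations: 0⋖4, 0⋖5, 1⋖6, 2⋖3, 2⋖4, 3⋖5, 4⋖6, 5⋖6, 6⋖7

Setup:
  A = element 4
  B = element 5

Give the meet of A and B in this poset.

Answer: NO MEET EXISTS

Derivation:
Common predecessors of 4,5: {0,2}
  maximal lower bounds 0 and 2 are incomparable: neither 0⊑2 nor 2⊑0
→ no greatest lower bound exists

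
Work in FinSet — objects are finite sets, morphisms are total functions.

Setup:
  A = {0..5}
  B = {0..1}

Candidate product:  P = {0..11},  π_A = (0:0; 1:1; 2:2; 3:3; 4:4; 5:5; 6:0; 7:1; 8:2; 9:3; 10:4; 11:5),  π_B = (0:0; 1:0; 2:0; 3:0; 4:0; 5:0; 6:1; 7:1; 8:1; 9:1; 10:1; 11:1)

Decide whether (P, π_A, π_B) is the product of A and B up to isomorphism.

Answer: VALID PRODUCT

Trace:
|A|·|B| = 6·2 = 12;  |P| = 12
Check the pairing map k ↦ (π_A(k), π_B(k)):
  0 : (0,0)
  1 : (1,0)
  2 : (2,0)
  3 : (3,0)
  4 : (4,0)
  5 : (5,0)
  6 : (0,1)
  7 : (1,1)
  8 : (2,1)
  9 : (3,1)
  10 : (4,1)
  11 : (5,1)
distinct pairs in image: 12 / 12 needed
  → bijection onto A×B; projections well-typed.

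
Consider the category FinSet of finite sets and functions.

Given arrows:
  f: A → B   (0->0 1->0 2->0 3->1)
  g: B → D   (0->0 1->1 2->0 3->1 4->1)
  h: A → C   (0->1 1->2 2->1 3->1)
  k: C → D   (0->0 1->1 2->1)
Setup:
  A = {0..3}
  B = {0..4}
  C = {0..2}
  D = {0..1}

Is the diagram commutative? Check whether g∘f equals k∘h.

Answer: DOES NOT COMMUTE

Derivation:
1) trace f;g:
  0 f→0 g→0
  1 f→0 g→0
  2 f→0 g→0
  3 f→1 g→1
  ⟦path⟧₁ = (0->0 1->0 2->0 3->1)
2) trace h;k:
  0 h→1 k→1
  1 h→2 k→1
  2 h→1 k→1
  3 h→1 k→1
  ⟦path⟧₂ = (0->1 1->1 2->1 3->1)
Equal? differ; not commutative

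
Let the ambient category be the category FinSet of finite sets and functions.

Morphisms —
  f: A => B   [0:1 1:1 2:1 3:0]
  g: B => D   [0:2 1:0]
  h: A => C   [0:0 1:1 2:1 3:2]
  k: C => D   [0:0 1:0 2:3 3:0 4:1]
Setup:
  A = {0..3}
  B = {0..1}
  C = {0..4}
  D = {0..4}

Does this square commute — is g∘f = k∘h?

Path 1 = f;g:
  0 f=>1 g=>0
  1 f=>1 g=>0
  2 f=>1 g=>0
  3 f=>0 g=>2
  result₁ = [0:0 1:0 2:0 3:2]
Path 2 = h;k:
  0 h=>0 k=>0
  1 h=>1 k=>0
  2 h=>1 k=>0
  3 h=>2 k=>3
  result₂ = [0:0 1:0 2:0 3:3]
Equal? NO — does not commute

Answer: DOES NOT COMMUTE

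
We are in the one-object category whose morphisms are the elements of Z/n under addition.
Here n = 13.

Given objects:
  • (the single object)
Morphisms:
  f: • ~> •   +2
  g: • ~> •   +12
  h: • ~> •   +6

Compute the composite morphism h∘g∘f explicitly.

Answer: +7

Trace:
  0 +2≡2 +12≡1 +6≡7  (mod 13)
result: +7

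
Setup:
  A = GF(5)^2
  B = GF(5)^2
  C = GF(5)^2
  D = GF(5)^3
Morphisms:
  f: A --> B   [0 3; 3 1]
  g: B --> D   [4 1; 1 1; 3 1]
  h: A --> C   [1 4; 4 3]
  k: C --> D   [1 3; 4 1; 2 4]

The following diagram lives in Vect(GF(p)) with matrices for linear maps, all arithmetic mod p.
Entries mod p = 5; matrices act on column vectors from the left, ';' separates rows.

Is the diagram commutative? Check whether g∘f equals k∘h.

Along f;g (path 1):
  e0=[1,0] f-->[0,3] g-->[3,3,3]
  e1=[0,1] f-->[3,1] g-->[3,4,0]
  ⟦path⟧₁ = [3 3; 3 4; 3 0]
Along h;k (path 2):
  e0=[1,0] h-->[1,4] k-->[3,3,3]
  e1=[0,1] h-->[4,3] k-->[3,4,0]
  ⟦path⟧₂ = [3 3; 3 4; 3 0]
Equal? same morphism ✓

Answer: COMMUTES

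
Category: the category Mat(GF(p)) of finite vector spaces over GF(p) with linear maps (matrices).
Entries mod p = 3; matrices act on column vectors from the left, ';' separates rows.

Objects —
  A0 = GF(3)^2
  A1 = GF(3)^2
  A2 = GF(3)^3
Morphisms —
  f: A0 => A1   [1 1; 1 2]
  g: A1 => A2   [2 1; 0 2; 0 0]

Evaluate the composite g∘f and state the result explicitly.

  e0=⟨1,0⟩ f=>⟨1,1⟩ g=>⟨0,2,0⟩
  e1=⟨0,1⟩ f=>⟨1,2⟩ g=>⟨1,1,0⟩
⟦path⟧: [0 1; 2 1; 0 0]

Answer: [0 1; 2 1; 0 0]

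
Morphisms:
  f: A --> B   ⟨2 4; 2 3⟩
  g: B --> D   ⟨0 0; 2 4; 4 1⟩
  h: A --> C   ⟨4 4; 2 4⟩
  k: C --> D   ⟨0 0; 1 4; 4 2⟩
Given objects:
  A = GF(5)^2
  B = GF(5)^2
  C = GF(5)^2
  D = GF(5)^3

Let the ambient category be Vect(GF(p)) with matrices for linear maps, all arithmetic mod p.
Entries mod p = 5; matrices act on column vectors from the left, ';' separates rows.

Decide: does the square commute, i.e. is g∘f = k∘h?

1) trace f;g:
  e0=[1,0] f-->[2,2] g-->[0,2,0]
  e1=[0,1] f-->[4,3] g-->[0,0,4]
  result₁ = ⟨0 0; 2 0; 0 4⟩
2) trace h;k:
  e0=[1,0] h-->[4,2] k-->[0,2,0]
  e1=[0,1] h-->[4,4] k-->[0,0,4]
  result₂ = ⟨0 0; 2 0; 0 4⟩
Equal? same morphism ✓

Answer: COMMUTES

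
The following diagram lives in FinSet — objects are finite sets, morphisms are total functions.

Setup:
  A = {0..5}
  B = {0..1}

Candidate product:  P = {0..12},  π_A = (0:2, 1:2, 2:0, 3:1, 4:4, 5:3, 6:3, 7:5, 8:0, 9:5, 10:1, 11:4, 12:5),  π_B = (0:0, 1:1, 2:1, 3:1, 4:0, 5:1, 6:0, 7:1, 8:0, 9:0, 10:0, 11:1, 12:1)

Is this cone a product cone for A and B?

Answer: NOT A VALID PRODUCT — |P|=13 ≠ |A|·|B|=12

Trace:
|A|·|B| = 6·2 = 12;  |P| = 13
  → cardinalities differ; no bijection possible.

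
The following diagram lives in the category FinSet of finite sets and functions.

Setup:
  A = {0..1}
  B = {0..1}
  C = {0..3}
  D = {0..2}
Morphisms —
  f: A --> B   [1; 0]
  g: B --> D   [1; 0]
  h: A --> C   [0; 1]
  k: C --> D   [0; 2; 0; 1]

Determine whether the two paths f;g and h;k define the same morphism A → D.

Answer: DOES NOT COMMUTE

Work:
Path 1 = f;g:
  0 f-->1 g-->0
  1 f-->0 g-->1
  result₁ = [0; 1]
Path 2 = h;k:
  0 h-->0 k-->0
  1 h-->1 k-->2
  result₂ = [0; 2]
Equal? differ; not commutative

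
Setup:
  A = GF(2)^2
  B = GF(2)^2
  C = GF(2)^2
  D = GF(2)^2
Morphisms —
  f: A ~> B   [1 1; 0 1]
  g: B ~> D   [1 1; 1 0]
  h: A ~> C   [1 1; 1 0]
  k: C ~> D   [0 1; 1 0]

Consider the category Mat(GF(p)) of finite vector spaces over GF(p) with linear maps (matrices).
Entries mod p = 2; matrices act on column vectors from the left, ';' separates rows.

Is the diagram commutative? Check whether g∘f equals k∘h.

Answer: COMMUTES

Work:
Along f;g (path 1):
  e0=[1,0] f~>[1,0] g~>[1,1]
  e1=[0,1] f~>[1,1] g~>[0,1]
  composite₁ = [1 0; 1 1]
Along h;k (path 2):
  e0=[1,0] h~>[1,1] k~>[1,1]
  e1=[0,1] h~>[1,0] k~>[0,1]
  composite₂ = [1 0; 1 1]
Equal? equal; square commutes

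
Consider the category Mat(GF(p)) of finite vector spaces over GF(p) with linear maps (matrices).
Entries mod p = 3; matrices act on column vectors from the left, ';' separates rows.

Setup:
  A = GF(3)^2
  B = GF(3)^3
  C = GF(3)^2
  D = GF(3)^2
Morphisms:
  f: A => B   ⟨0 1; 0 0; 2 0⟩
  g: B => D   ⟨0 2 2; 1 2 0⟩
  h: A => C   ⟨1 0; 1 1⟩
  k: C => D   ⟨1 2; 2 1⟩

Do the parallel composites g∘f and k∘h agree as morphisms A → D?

Along f;g (path 1):
  e0=⟨1,0⟩ f=>⟨0,0,2⟩ g=>⟨1,0⟩
  e1=⟨0,1⟩ f=>⟨1,0,0⟩ g=>⟨0,1⟩
  result₁ = ⟨1 0; 0 1⟩
Along h;k (path 2):
  e0=⟨1,0⟩ h=>⟨1,1⟩ k=>⟨0,0⟩
  e1=⟨0,1⟩ h=>⟨0,1⟩ k=>⟨2,1⟩
  result₂ = ⟨0 2; 0 1⟩
Equal? distinct morphisms ✗

Answer: DOES NOT COMMUTE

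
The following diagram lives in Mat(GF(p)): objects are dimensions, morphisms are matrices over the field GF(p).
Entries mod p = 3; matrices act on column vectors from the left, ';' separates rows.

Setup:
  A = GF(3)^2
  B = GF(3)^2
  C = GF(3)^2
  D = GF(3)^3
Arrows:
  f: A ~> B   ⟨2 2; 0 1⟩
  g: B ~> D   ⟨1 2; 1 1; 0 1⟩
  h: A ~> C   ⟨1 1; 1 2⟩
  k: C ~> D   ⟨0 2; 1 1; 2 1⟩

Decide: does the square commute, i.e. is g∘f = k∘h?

Answer: COMMUTES

Work:
Along f;g (path 1):
  e0=[1,0] f~>[2,0] g~>[2,2,0]
  e1=[0,1] f~>[2,1] g~>[1,0,1]
  composite₁ = ⟨2 1; 2 0; 0 1⟩
Along h;k (path 2):
  e0=[1,0] h~>[1,1] k~>[2,2,0]
  e1=[0,1] h~>[1,2] k~>[1,0,1]
  composite₂ = ⟨2 1; 2 0; 0 1⟩
Equal? same morphism ✓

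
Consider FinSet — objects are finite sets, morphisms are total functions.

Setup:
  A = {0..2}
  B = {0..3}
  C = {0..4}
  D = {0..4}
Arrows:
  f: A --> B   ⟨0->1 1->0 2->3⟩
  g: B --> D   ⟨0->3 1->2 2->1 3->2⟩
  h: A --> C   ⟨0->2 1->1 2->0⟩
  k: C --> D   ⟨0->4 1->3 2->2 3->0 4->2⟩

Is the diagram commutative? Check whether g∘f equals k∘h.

Path 1 = f;g:
  0 f-->1 g-->2
  1 f-->0 g-->3
  2 f-->3 g-->2
  composite₁ = ⟨0->2 1->3 2->2⟩
Path 2 = h;k:
  0 h-->2 k-->2
  1 h-->1 k-->3
  2 h-->0 k-->4
  composite₂ = ⟨0->2 1->3 2->4⟩
Equal? distinct morphisms ✗

Answer: DOES NOT COMMUTE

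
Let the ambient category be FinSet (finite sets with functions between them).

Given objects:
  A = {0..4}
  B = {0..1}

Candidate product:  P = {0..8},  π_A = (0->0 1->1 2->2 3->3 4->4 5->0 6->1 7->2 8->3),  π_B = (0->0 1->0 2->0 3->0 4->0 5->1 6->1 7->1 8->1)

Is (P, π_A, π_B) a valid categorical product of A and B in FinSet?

|A|·|B| = 5·2 = 10;  |P| = 9
  → cardinalities differ; no bijection possible.

Answer: NOT A VALID PRODUCT — |P|=9 ≠ |A|·|B|=10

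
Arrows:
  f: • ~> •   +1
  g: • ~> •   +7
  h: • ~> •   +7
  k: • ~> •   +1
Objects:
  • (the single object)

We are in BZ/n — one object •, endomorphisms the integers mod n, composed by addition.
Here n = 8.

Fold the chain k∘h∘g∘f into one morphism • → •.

Answer: +0

Derivation:
  0 +1≡1 +7≡0 +7≡7 +1≡0  (mod 8)
⟦path⟧: +0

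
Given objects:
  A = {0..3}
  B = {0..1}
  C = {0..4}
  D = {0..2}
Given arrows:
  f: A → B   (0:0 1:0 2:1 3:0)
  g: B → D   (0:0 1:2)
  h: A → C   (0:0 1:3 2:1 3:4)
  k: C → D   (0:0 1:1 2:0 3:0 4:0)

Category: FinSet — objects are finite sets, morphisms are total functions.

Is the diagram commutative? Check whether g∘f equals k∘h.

Path 1 = f;g:
  0 f→0 g→0
  1 f→0 g→0
  2 f→1 g→2
  3 f→0 g→0
  result₁ = (0:0 1:0 2:2 3:0)
Path 2 = h;k:
  0 h→0 k→0
  1 h→3 k→0
  2 h→1 k→1
  3 h→4 k→0
  result₂ = (0:0 1:0 2:1 3:0)
Equal? NO — does not commute

Answer: DOES NOT COMMUTE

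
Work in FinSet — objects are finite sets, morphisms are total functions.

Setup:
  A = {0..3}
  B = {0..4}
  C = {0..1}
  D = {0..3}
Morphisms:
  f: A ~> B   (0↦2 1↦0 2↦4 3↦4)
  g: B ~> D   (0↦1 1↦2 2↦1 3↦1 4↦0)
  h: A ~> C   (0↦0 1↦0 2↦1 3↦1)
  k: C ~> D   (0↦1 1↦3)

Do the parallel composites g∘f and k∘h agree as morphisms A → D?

Answer: DOES NOT COMMUTE

Trace:
Along f;g (path 1):
  0 f~>2 g~>1
  1 f~>0 g~>1
  2 f~>4 g~>0
  3 f~>4 g~>0
  composite₁ = (0↦1 1↦1 2↦0 3↦0)
Along h;k (path 2):
  0 h~>0 k~>1
  1 h~>0 k~>1
  2 h~>1 k~>3
  3 h~>1 k~>3
  composite₂ = (0↦1 1↦1 2↦3 3↦3)
Equal? differ; not commutative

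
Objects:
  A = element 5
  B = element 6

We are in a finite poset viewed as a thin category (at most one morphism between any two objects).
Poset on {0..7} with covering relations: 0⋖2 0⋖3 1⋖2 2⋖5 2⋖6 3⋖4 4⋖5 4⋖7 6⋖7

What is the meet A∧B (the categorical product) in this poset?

Answer: A∧B = 2

Work:
Common predecessors of 5,6: {0,1,2}
  0 ≤ 2
  1 ≤ 2
  2 ≤ 2
glb = 2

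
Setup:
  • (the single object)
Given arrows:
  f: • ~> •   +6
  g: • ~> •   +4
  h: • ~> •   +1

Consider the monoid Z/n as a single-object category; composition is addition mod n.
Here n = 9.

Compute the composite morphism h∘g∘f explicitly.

Answer: +2

Trace:
  0 +6≡6 +4≡1 +1≡2  (mod 9)
⟦path⟧: +2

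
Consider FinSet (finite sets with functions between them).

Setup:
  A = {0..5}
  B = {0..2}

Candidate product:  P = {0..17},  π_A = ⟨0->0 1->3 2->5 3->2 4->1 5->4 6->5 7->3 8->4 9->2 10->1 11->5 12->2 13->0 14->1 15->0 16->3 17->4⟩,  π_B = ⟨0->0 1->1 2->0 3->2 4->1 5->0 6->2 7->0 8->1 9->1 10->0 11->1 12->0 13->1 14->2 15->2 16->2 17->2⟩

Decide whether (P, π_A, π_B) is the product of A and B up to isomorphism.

|A|·|B| = 6·3 = 18;  |P| = 18
Check the pairing map k ↦ (π_A(k), π_B(k)):
  0 -> (0,0)
  1 -> (3,1)
  2 -> (5,0)
  3 -> (2,2)
  4 -> (1,1)
  5 -> (4,0)
  6 -> (5,2)
  7 -> (3,0)
  8 -> (4,1)
  9 -> (2,1)
  10 -> (1,0)
  11 -> (5,1)
  12 -> (2,0)
  13 -> (0,1)
  14 -> (1,2)
  15 -> (0,2)
  16 -> (3,2)
  17 -> (4,2)
distinct pairs in image: 18 / 18 needed
  → bijection onto A×B; projections well-typed.

Answer: VALID PRODUCT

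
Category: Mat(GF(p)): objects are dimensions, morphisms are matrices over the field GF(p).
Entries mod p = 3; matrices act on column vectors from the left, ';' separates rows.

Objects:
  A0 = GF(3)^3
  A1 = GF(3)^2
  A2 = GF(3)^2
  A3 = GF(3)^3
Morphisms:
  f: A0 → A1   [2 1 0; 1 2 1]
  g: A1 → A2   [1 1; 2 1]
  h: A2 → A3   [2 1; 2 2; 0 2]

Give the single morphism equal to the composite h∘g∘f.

  e0=(1,0,0) f→(2,1) g→(0,2) h→(2,1,1)
  e1=(0,1,0) f→(1,2) g→(0,1) h→(1,2,2)
  e2=(0,0,1) f→(0,1) g→(1,1) h→(0,1,2)
composite: [2 1 0; 1 2 1; 1 2 2]

Answer: [2 1 0; 1 2 1; 1 2 2]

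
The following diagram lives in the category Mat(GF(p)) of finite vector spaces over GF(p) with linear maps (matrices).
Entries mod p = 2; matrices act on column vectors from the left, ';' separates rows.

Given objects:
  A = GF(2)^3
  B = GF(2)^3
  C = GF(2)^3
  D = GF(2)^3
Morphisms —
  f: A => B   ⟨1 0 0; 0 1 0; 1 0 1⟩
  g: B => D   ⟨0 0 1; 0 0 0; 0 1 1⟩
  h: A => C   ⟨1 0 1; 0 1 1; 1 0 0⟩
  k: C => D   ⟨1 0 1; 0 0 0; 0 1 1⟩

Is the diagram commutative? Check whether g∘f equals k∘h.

Answer: DOES NOT COMMUTE

Derivation:
Path 1 = f;g:
  e0=⟨1,0,0⟩ f=>⟨1,0,1⟩ g=>⟨1,0,1⟩
  e1=⟨0,1,0⟩ f=>⟨0,1,0⟩ g=>⟨0,0,1⟩
  e2=⟨0,0,1⟩ f=>⟨0,0,1⟩ g=>⟨1,0,1⟩
  result₁ = ⟨1 0 1; 0 0 0; 1 1 1⟩
Path 2 = h;k:
  e0=⟨1,0,0⟩ h=>⟨1,0,1⟩ k=>⟨0,0,1⟩
  e1=⟨0,1,0⟩ h=>⟨0,1,0⟩ k=>⟨0,0,1⟩
  e2=⟨0,0,1⟩ h=>⟨1,1,0⟩ k=>⟨1,0,1⟩
  result₂ = ⟨0 0 1; 0 0 0; 1 1 1⟩
Equal? differ; not commutative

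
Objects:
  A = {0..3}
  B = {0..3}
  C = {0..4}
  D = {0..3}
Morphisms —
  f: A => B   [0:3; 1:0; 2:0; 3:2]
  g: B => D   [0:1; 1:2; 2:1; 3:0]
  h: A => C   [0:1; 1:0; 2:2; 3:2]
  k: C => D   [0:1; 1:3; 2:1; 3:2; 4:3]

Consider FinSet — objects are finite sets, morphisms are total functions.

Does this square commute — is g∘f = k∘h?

Answer: DOES NOT COMMUTE

Derivation:
1) trace f;g:
  0 f=>3 g=>0
  1 f=>0 g=>1
  2 f=>0 g=>1
  3 f=>2 g=>1
  ⟦path⟧₁ = [0:0; 1:1; 2:1; 3:1]
2) trace h;k:
  0 h=>1 k=>3
  1 h=>0 k=>1
  2 h=>2 k=>1
  3 h=>2 k=>1
  ⟦path⟧₂ = [0:3; 1:1; 2:1; 3:1]
Equal? distinct morphisms ✗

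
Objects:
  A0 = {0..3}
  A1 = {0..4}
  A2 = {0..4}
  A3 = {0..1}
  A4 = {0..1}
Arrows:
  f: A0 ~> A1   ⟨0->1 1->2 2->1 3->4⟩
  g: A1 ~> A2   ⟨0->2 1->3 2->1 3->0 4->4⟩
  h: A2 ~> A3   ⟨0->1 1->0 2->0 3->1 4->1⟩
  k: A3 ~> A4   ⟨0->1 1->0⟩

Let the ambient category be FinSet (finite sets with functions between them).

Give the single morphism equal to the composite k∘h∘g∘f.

  0 f~>1 g~>3 h~>1 k~>0
  1 f~>2 g~>1 h~>0 k~>1
  2 f~>1 g~>3 h~>1 k~>0
  3 f~>4 g~>4 h~>1 k~>0
result: ⟨0->0 1->1 2->0 3->0⟩

Answer: ⟨0->0 1->1 2->0 3->0⟩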